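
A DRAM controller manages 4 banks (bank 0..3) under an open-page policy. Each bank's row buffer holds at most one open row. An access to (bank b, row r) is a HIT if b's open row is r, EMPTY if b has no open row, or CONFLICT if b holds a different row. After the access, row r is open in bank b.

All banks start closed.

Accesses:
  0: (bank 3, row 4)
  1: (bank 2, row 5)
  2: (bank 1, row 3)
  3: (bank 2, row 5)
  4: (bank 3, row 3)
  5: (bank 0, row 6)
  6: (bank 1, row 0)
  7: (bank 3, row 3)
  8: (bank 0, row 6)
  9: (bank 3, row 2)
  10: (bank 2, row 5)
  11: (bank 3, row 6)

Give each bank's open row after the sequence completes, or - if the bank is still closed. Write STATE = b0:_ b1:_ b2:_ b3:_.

#0 (3,4) E
#1 (2,5) E
#2 (1,3) E
#3 (2,5) H  (was 5)
#4 (3,3) C  (was 4)
#5 (0,6) E
#6 (1,0) C  (was 3)
#7 (3,3) H  (was 3)
#8 (0,6) H  (was 6)
#9 (3,2) C  (was 3)
#10 (2,5) H  (was 5)
#11 (3,6) C  (was 2)

STATE = b0:6 b1:0 b2:5 b3:6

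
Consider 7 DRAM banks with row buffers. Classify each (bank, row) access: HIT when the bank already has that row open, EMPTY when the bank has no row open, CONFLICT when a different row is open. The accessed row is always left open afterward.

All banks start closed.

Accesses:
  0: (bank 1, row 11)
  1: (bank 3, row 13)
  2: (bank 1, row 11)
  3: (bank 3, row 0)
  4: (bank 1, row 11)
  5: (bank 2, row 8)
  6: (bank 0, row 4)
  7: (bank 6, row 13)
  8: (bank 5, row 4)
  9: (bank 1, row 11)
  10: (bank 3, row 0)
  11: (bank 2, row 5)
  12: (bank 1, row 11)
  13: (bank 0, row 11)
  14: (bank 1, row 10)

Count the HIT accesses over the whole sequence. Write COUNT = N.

COUNT = 5

step 0: bank1 None->11 [EMPTY]
step 1: bank3 None->13 [EMPTY]
step 2: bank1 11->11 [HIT]
step 3: bank3 13->0 [CONFLICT]
step 4: bank1 11->11 [HIT]
step 5: bank2 None->8 [EMPTY]
step 6: bank0 None->4 [EMPTY]
step 7: bank6 None->13 [EMPTY]
step 8: bank5 None->4 [EMPTY]
step 9: bank1 11->11 [HIT]
step 10: bank3 0->0 [HIT]
step 11: bank2 8->5 [CONFLICT]
step 12: bank1 11->11 [HIT]
step 13: bank0 4->11 [CONFLICT]
step 14: bank1 11->10 [CONFLICT]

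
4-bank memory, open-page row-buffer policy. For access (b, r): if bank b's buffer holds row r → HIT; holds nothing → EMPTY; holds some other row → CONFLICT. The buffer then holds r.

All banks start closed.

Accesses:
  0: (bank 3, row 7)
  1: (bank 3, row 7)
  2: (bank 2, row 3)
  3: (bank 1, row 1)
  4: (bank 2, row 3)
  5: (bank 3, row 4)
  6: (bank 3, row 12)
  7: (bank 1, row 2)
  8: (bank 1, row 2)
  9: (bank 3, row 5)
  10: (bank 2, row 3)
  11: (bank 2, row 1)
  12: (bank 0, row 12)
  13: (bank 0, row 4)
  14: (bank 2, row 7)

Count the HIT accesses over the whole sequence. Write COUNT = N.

0: bank 3 row 7 — prev None → EMPTY
1: bank 3 row 7 — prev 7 → HIT
2: bank 2 row 3 — prev None → EMPTY
3: bank 1 row 1 — prev None → EMPTY
4: bank 2 row 3 — prev 3 → HIT
5: bank 3 row 4 — prev 7 → CONFLICT
6: bank 3 row 12 — prev 4 → CONFLICT
7: bank 1 row 2 — prev 1 → CONFLICT
8: bank 1 row 2 — prev 2 → HIT
9: bank 3 row 5 — prev 12 → CONFLICT
10: bank 2 row 3 — prev 3 → HIT
11: bank 2 row 1 — prev 3 → CONFLICT
12: bank 0 row 12 — prev None → EMPTY
13: bank 0 row 4 — prev 12 → CONFLICT
14: bank 2 row 7 — prev 1 → CONFLICT

COUNT = 4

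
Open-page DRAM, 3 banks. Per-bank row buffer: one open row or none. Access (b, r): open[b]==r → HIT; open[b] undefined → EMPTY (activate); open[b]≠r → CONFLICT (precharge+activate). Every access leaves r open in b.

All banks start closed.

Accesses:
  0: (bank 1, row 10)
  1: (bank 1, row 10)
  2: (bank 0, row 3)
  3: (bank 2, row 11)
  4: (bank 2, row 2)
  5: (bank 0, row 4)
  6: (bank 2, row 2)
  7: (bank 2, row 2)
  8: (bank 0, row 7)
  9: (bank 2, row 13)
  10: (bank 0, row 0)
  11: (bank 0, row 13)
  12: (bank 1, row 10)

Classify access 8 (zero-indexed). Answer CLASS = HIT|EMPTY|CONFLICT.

0: bank 1 row 10 — prev None → EMPTY
1: bank 1 row 10 — prev 10 → HIT
2: bank 0 row 3 — prev None → EMPTY
3: bank 2 row 11 — prev None → EMPTY
4: bank 2 row 2 — prev 11 → CONFLICT
5: bank 0 row 4 — prev 3 → CONFLICT
6: bank 2 row 2 — prev 2 → HIT
7: bank 2 row 2 — prev 2 → HIT
8: bank 0 row 7 — prev 4 → CONFLICT
9: bank 2 row 13 — prev 2 → CONFLICT
10: bank 0 row 0 — prev 7 → CONFLICT
11: bank 0 row 13 — prev 0 → CONFLICT
12: bank 1 row 10 — prev 10 → HIT

CLASS = CONFLICT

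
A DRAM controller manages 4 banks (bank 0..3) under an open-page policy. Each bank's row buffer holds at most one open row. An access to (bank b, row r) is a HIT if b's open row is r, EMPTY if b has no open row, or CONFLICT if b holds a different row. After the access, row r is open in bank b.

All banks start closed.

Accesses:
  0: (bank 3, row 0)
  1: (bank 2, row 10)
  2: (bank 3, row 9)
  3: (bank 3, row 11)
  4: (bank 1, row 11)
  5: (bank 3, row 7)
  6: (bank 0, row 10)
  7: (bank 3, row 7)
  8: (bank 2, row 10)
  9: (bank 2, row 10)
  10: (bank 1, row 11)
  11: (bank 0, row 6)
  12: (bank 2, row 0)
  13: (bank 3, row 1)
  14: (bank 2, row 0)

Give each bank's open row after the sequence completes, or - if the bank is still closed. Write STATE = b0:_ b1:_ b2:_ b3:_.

STATE = b0:6 b1:11 b2:0 b3:1

#0 (3,0) E
#1 (2,10) E
#2 (3,9) C  (was 0)
#3 (3,11) C  (was 9)
#4 (1,11) E
#5 (3,7) C  (was 11)
#6 (0,10) E
#7 (3,7) H  (was 7)
#8 (2,10) H  (was 10)
#9 (2,10) H  (was 10)
#10 (1,11) H  (was 11)
#11 (0,6) C  (was 10)
#12 (2,0) C  (was 10)
#13 (3,1) C  (was 7)
#14 (2,0) H  (was 0)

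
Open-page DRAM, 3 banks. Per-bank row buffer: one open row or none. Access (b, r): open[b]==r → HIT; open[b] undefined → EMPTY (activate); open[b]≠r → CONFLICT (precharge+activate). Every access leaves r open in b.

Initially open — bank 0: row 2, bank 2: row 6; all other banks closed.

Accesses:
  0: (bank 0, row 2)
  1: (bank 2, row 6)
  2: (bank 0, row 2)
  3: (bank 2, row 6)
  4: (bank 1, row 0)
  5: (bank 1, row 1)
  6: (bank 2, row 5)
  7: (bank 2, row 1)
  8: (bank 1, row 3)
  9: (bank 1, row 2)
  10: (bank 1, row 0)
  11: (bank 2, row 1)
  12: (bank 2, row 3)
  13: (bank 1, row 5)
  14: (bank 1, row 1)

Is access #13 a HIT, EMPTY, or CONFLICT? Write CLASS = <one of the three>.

#0 (0,2) H  (was 2)
#1 (2,6) H  (was 6)
#2 (0,2) H  (was 2)
#3 (2,6) H  (was 6)
#4 (1,0) E
#5 (1,1) C  (was 0)
#6 (2,5) C  (was 6)
#7 (2,1) C  (was 5)
#8 (1,3) C  (was 1)
#9 (1,2) C  (was 3)
#10 (1,0) C  (was 2)
#11 (2,1) H  (was 1)
#12 (2,3) C  (was 1)
#13 (1,5) C  (was 0)
#14 (1,1) C  (was 5)

CLASS = CONFLICT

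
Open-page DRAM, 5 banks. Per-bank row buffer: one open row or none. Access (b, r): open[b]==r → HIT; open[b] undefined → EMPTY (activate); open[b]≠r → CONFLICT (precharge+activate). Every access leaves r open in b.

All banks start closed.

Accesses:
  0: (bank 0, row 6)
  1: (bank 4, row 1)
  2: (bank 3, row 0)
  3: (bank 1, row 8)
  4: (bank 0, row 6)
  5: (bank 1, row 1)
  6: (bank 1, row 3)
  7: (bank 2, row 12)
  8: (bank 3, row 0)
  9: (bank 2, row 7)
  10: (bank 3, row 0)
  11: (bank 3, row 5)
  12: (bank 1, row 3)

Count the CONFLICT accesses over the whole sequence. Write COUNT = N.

0: bank 0 row 6 — prev None → EMPTY
1: bank 4 row 1 — prev None → EMPTY
2: bank 3 row 0 — prev None → EMPTY
3: bank 1 row 8 — prev None → EMPTY
4: bank 0 row 6 — prev 6 → HIT
5: bank 1 row 1 — prev 8 → CONFLICT
6: bank 1 row 3 — prev 1 → CONFLICT
7: bank 2 row 12 — prev None → EMPTY
8: bank 3 row 0 — prev 0 → HIT
9: bank 2 row 7 — prev 12 → CONFLICT
10: bank 3 row 0 — prev 0 → HIT
11: bank 3 row 5 — prev 0 → CONFLICT
12: bank 1 row 3 — prev 3 → HIT

COUNT = 4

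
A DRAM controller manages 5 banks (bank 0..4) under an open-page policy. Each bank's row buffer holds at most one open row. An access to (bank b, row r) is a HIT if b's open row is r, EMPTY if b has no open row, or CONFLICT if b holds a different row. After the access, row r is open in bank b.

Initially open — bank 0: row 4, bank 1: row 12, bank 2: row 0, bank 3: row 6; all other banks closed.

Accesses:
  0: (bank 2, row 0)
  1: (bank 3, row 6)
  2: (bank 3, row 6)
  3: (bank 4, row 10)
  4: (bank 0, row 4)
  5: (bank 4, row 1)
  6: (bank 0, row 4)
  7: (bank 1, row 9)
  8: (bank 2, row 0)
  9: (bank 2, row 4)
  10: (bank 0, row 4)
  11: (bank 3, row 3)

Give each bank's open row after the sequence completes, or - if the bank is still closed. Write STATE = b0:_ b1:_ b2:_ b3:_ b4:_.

STATE = b0:4 b1:9 b2:4 b3:3 b4:1

  [0] b2 r0: had r0 ⇒ H
  [1] b3 r6: had r6 ⇒ H
  [2] b3 r6: had r6 ⇒ H
  [3] b4 r10: no row ⇒ E
  [4] b0 r4: had r4 ⇒ H
  [5] b4 r1: had r10 ⇒ C
  [6] b0 r4: had r4 ⇒ H
  [7] b1 r9: had r12 ⇒ C
  [8] b2 r0: had r0 ⇒ H
  [9] b2 r4: had r0 ⇒ C
  [10] b0 r4: had r4 ⇒ H
  [11] b3 r3: had r6 ⇒ C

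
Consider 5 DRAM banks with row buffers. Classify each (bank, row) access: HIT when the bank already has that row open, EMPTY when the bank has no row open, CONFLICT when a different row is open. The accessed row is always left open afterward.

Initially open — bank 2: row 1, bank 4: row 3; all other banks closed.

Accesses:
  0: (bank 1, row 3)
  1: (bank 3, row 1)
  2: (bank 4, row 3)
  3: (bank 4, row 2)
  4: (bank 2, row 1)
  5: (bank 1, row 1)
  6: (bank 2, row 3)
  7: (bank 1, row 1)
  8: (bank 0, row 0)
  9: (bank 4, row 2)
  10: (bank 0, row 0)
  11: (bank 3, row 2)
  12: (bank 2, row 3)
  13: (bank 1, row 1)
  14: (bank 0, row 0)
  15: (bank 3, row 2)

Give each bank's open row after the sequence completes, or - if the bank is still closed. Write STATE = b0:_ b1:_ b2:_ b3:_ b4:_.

#0 (1,3) E
#1 (3,1) E
#2 (4,3) H  (was 3)
#3 (4,2) C  (was 3)
#4 (2,1) H  (was 1)
#5 (1,1) C  (was 3)
#6 (2,3) C  (was 1)
#7 (1,1) H  (was 1)
#8 (0,0) E
#9 (4,2) H  (was 2)
#10 (0,0) H  (was 0)
#11 (3,2) C  (was 1)
#12 (2,3) H  (was 3)
#13 (1,1) H  (was 1)
#14 (0,0) H  (was 0)
#15 (3,2) H  (was 2)

STATE = b0:0 b1:1 b2:3 b3:2 b4:2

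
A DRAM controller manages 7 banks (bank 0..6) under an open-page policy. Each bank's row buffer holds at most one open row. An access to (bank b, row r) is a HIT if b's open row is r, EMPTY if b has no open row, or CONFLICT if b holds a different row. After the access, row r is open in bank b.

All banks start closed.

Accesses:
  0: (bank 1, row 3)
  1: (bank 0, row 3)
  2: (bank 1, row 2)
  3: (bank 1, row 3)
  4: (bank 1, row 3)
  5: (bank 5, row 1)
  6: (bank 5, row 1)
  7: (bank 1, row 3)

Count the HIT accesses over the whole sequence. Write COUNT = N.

#0 (1,3) E
#1 (0,3) E
#2 (1,2) C  (was 3)
#3 (1,3) C  (was 2)
#4 (1,3) H  (was 3)
#5 (5,1) E
#6 (5,1) H  (was 1)
#7 (1,3) H  (was 3)

COUNT = 3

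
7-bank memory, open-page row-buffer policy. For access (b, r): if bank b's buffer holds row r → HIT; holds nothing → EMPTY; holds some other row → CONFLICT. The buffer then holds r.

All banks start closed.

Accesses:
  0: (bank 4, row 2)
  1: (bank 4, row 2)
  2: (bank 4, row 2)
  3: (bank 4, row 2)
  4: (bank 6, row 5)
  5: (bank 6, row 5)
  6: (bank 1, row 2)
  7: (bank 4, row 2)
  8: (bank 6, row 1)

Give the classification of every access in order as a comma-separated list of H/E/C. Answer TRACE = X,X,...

  [0] b4 r2: no row ⇒ E
  [1] b4 r2: had r2 ⇒ H
  [2] b4 r2: had r2 ⇒ H
  [3] b4 r2: had r2 ⇒ H
  [4] b6 r5: no row ⇒ E
  [5] b6 r5: had r5 ⇒ H
  [6] b1 r2: no row ⇒ E
  [7] b4 r2: had r2 ⇒ H
  [8] b6 r1: had r5 ⇒ C

TRACE = E,H,H,H,E,H,E,H,C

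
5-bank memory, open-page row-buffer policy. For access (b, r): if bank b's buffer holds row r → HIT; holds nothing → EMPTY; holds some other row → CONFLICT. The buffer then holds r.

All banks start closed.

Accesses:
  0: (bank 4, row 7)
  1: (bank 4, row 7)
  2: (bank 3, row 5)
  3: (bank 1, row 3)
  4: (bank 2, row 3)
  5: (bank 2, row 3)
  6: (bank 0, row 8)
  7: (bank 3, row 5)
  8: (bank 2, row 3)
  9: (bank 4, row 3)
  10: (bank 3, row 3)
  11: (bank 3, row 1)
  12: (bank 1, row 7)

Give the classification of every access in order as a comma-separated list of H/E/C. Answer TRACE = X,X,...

TRACE = E,H,E,E,E,H,E,H,H,C,C,C,C

  [0] b4 r7: no row ⇒ E
  [1] b4 r7: had r7 ⇒ H
  [2] b3 r5: no row ⇒ E
  [3] b1 r3: no row ⇒ E
  [4] b2 r3: no row ⇒ E
  [5] b2 r3: had r3 ⇒ H
  [6] b0 r8: no row ⇒ E
  [7] b3 r5: had r5 ⇒ H
  [8] b2 r3: had r3 ⇒ H
  [9] b4 r3: had r7 ⇒ C
  [10] b3 r3: had r5 ⇒ C
  [11] b3 r1: had r3 ⇒ C
  [12] b1 r7: had r3 ⇒ C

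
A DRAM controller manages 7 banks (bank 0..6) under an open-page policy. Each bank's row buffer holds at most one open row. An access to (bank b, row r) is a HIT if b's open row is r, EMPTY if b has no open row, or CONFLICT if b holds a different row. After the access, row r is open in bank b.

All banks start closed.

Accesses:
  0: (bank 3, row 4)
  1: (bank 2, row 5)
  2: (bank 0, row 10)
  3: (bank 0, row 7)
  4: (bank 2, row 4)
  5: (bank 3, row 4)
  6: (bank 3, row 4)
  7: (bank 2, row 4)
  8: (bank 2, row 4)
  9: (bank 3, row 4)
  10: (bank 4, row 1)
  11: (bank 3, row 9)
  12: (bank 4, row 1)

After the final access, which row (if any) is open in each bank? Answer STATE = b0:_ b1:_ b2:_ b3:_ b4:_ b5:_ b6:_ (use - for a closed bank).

STATE = b0:7 b1:- b2:4 b3:9 b4:1 b5:- b6:-

  [0] b3 r4: no row ⇒ E
  [1] b2 r5: no row ⇒ E
  [2] b0 r10: no row ⇒ E
  [3] b0 r7: had r10 ⇒ C
  [4] b2 r4: had r5 ⇒ C
  [5] b3 r4: had r4 ⇒ H
  [6] b3 r4: had r4 ⇒ H
  [7] b2 r4: had r4 ⇒ H
  [8] b2 r4: had r4 ⇒ H
  [9] b3 r4: had r4 ⇒ H
  [10] b4 r1: no row ⇒ E
  [11] b3 r9: had r4 ⇒ C
  [12] b4 r1: had r1 ⇒ H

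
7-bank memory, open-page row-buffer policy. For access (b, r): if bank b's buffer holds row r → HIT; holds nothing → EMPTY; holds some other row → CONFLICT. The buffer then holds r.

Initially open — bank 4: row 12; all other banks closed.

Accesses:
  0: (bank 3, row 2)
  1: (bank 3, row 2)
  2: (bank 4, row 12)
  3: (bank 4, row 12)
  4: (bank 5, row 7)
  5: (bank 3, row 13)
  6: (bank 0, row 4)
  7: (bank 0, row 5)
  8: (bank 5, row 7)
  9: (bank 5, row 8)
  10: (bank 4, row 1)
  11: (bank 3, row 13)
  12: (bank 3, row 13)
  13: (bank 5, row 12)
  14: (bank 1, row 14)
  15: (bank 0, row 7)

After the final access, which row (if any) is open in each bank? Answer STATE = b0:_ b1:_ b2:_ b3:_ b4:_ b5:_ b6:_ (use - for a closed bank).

  [0] b3 r2: no row ⇒ E
  [1] b3 r2: had r2 ⇒ H
  [2] b4 r12: had r12 ⇒ H
  [3] b4 r12: had r12 ⇒ H
  [4] b5 r7: no row ⇒ E
  [5] b3 r13: had r2 ⇒ C
  [6] b0 r4: no row ⇒ E
  [7] b0 r5: had r4 ⇒ C
  [8] b5 r7: had r7 ⇒ H
  [9] b5 r8: had r7 ⇒ C
  [10] b4 r1: had r12 ⇒ C
  [11] b3 r13: had r13 ⇒ H
  [12] b3 r13: had r13 ⇒ H
  [13] b5 r12: had r8 ⇒ C
  [14] b1 r14: no row ⇒ E
  [15] b0 r7: had r5 ⇒ C

STATE = b0:7 b1:14 b2:- b3:13 b4:1 b5:12 b6:-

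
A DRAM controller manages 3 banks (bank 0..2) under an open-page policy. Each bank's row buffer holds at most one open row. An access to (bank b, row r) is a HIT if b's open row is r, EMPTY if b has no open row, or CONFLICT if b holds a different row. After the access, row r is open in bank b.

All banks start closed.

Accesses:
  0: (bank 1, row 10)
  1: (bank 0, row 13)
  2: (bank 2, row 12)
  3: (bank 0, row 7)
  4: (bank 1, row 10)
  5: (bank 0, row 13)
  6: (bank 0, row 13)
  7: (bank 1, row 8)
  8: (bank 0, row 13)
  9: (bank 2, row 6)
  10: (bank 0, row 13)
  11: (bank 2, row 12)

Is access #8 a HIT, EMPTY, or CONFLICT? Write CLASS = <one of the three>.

step 0: bank1 None->10 [EMPTY]
step 1: bank0 None->13 [EMPTY]
step 2: bank2 None->12 [EMPTY]
step 3: bank0 13->7 [CONFLICT]
step 4: bank1 10->10 [HIT]
step 5: bank0 7->13 [CONFLICT]
step 6: bank0 13->13 [HIT]
step 7: bank1 10->8 [CONFLICT]
step 8: bank0 13->13 [HIT]
step 9: bank2 12->6 [CONFLICT]
step 10: bank0 13->13 [HIT]
step 11: bank2 6->12 [CONFLICT]

CLASS = HIT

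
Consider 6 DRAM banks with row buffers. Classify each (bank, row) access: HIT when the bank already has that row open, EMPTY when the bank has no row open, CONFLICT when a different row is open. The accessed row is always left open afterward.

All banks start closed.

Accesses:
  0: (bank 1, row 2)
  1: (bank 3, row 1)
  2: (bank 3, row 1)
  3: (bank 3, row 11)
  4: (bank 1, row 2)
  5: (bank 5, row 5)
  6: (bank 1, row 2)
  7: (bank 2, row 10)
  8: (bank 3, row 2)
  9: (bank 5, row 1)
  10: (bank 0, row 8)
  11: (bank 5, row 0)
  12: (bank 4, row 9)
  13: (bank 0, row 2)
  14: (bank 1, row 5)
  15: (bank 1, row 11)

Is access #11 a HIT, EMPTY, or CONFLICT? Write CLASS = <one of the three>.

CLASS = CONFLICT

0: bank 1 row 2 — prev None → EMPTY
1: bank 3 row 1 — prev None → EMPTY
2: bank 3 row 1 — prev 1 → HIT
3: bank 3 row 11 — prev 1 → CONFLICT
4: bank 1 row 2 — prev 2 → HIT
5: bank 5 row 5 — prev None → EMPTY
6: bank 1 row 2 — prev 2 → HIT
7: bank 2 row 10 — prev None → EMPTY
8: bank 3 row 2 — prev 11 → CONFLICT
9: bank 5 row 1 — prev 5 → CONFLICT
10: bank 0 row 8 — prev None → EMPTY
11: bank 5 row 0 — prev 1 → CONFLICT
12: bank 4 row 9 — prev None → EMPTY
13: bank 0 row 2 — prev 8 → CONFLICT
14: bank 1 row 5 — prev 2 → CONFLICT
15: bank 1 row 11 — prev 5 → CONFLICT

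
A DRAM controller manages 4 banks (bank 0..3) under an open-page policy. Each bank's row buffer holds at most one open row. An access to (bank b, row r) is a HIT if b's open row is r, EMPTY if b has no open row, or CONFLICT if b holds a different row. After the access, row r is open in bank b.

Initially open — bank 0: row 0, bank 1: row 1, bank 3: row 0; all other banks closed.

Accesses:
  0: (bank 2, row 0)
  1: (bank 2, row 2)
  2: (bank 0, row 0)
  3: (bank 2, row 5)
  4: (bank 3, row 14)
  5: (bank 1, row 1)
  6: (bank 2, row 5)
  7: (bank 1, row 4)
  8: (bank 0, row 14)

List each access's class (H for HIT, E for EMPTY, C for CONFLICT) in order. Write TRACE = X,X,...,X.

step 0: bank2 None->0 [EMPTY]
step 1: bank2 0->2 [CONFLICT]
step 2: bank0 0->0 [HIT]
step 3: bank2 2->5 [CONFLICT]
step 4: bank3 0->14 [CONFLICT]
step 5: bank1 1->1 [HIT]
step 6: bank2 5->5 [HIT]
step 7: bank1 1->4 [CONFLICT]
step 8: bank0 0->14 [CONFLICT]

TRACE = E,C,H,C,C,H,H,C,C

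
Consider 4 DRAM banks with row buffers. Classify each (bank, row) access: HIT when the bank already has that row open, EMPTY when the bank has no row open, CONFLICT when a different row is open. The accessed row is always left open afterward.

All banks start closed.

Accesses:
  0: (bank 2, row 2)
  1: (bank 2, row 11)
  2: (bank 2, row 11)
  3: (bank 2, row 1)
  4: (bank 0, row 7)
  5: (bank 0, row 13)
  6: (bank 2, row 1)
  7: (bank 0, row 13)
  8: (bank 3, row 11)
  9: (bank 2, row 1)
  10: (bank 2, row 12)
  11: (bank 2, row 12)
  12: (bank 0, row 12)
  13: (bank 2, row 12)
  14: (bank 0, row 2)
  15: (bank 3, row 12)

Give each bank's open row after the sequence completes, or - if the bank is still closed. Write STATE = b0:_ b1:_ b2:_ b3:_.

  [0] b2 r2: no row ⇒ E
  [1] b2 r11: had r2 ⇒ C
  [2] b2 r11: had r11 ⇒ H
  [3] b2 r1: had r11 ⇒ C
  [4] b0 r7: no row ⇒ E
  [5] b0 r13: had r7 ⇒ C
  [6] b2 r1: had r1 ⇒ H
  [7] b0 r13: had r13 ⇒ H
  [8] b3 r11: no row ⇒ E
  [9] b2 r1: had r1 ⇒ H
  [10] b2 r12: had r1 ⇒ C
  [11] b2 r12: had r12 ⇒ H
  [12] b0 r12: had r13 ⇒ C
  [13] b2 r12: had r12 ⇒ H
  [14] b0 r2: had r12 ⇒ C
  [15] b3 r12: had r11 ⇒ C

STATE = b0:2 b1:- b2:12 b3:12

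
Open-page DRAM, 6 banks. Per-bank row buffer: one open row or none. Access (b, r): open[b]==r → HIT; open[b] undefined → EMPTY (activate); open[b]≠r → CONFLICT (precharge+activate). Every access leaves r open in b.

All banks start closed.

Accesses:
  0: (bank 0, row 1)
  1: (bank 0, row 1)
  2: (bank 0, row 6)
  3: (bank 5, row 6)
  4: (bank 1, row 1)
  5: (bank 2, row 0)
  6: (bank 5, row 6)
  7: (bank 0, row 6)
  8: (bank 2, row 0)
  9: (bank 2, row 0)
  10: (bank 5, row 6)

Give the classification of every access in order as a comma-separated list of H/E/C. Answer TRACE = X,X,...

  [0] b0 r1: no row ⇒ E
  [1] b0 r1: had r1 ⇒ H
  [2] b0 r6: had r1 ⇒ C
  [3] b5 r6: no row ⇒ E
  [4] b1 r1: no row ⇒ E
  [5] b2 r0: no row ⇒ E
  [6] b5 r6: had r6 ⇒ H
  [7] b0 r6: had r6 ⇒ H
  [8] b2 r0: had r0 ⇒ H
  [9] b2 r0: had r0 ⇒ H
  [10] b5 r6: had r6 ⇒ H

TRACE = E,H,C,E,E,E,H,H,H,H,H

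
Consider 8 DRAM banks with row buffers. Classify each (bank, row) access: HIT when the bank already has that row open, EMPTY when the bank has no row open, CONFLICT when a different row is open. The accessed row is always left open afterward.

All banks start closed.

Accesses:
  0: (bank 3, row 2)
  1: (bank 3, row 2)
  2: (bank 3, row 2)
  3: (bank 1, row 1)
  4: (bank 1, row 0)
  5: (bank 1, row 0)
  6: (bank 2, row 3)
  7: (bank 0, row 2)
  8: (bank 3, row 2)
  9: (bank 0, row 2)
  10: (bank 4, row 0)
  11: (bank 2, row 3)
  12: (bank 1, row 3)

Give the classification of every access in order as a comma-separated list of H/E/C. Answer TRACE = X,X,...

0: bank 3 row 2 — prev None → EMPTY
1: bank 3 row 2 — prev 2 → HIT
2: bank 3 row 2 — prev 2 → HIT
3: bank 1 row 1 — prev None → EMPTY
4: bank 1 row 0 — prev 1 → CONFLICT
5: bank 1 row 0 — prev 0 → HIT
6: bank 2 row 3 — prev None → EMPTY
7: bank 0 row 2 — prev None → EMPTY
8: bank 3 row 2 — prev 2 → HIT
9: bank 0 row 2 — prev 2 → HIT
10: bank 4 row 0 — prev None → EMPTY
11: bank 2 row 3 — prev 3 → HIT
12: bank 1 row 3 — prev 0 → CONFLICT

TRACE = E,H,H,E,C,H,E,E,H,H,E,H,C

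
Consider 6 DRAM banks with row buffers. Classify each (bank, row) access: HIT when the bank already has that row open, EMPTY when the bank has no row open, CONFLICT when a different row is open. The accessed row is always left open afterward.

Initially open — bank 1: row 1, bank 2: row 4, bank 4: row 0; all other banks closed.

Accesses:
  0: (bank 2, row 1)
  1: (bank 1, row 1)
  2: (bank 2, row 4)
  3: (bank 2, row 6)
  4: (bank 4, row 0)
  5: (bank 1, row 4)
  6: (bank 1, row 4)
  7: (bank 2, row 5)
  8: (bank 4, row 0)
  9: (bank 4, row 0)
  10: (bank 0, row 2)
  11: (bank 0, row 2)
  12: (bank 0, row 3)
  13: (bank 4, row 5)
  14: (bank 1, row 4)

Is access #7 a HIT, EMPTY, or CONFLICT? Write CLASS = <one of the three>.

CLASS = CONFLICT

#0 (2,1) C  (was 4)
#1 (1,1) H  (was 1)
#2 (2,4) C  (was 1)
#3 (2,6) C  (was 4)
#4 (4,0) H  (was 0)
#5 (1,4) C  (was 1)
#6 (1,4) H  (was 4)
#7 (2,5) C  (was 6)
#8 (4,0) H  (was 0)
#9 (4,0) H  (was 0)
#10 (0,2) E
#11 (0,2) H  (was 2)
#12 (0,3) C  (was 2)
#13 (4,5) C  (was 0)
#14 (1,4) H  (was 4)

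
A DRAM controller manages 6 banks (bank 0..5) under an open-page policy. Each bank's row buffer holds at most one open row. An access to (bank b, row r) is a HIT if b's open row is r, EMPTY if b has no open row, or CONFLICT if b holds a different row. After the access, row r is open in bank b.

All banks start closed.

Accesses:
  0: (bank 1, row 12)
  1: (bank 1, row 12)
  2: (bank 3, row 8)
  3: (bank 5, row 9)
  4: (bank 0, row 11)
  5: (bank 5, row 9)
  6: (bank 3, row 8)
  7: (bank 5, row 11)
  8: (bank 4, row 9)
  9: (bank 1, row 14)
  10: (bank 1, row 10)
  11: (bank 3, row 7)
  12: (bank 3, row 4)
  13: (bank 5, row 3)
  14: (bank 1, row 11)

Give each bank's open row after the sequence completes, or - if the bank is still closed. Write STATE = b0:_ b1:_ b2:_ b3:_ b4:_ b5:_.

STATE = b0:11 b1:11 b2:- b3:4 b4:9 b5:3

  [0] b1 r12: no row ⇒ E
  [1] b1 r12: had r12 ⇒ H
  [2] b3 r8: no row ⇒ E
  [3] b5 r9: no row ⇒ E
  [4] b0 r11: no row ⇒ E
  [5] b5 r9: had r9 ⇒ H
  [6] b3 r8: had r8 ⇒ H
  [7] b5 r11: had r9 ⇒ C
  [8] b4 r9: no row ⇒ E
  [9] b1 r14: had r12 ⇒ C
  [10] b1 r10: had r14 ⇒ C
  [11] b3 r7: had r8 ⇒ C
  [12] b3 r4: had r7 ⇒ C
  [13] b5 r3: had r11 ⇒ C
  [14] b1 r11: had r10 ⇒ C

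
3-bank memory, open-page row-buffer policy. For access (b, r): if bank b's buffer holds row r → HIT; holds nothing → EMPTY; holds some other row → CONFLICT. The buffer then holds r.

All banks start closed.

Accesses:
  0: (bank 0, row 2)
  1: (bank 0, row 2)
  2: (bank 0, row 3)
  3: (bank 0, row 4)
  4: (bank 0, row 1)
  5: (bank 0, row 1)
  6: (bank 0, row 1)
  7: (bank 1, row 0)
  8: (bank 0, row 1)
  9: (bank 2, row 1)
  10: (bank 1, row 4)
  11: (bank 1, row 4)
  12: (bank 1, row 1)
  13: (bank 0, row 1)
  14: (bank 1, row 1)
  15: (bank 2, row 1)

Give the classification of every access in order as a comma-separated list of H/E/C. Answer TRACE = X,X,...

step 0: bank0 None->2 [EMPTY]
step 1: bank0 2->2 [HIT]
step 2: bank0 2->3 [CONFLICT]
step 3: bank0 3->4 [CONFLICT]
step 4: bank0 4->1 [CONFLICT]
step 5: bank0 1->1 [HIT]
step 6: bank0 1->1 [HIT]
step 7: bank1 None->0 [EMPTY]
step 8: bank0 1->1 [HIT]
step 9: bank2 None->1 [EMPTY]
step 10: bank1 0->4 [CONFLICT]
step 11: bank1 4->4 [HIT]
step 12: bank1 4->1 [CONFLICT]
step 13: bank0 1->1 [HIT]
step 14: bank1 1->1 [HIT]
step 15: bank2 1->1 [HIT]

TRACE = E,H,C,C,C,H,H,E,H,E,C,H,C,H,H,H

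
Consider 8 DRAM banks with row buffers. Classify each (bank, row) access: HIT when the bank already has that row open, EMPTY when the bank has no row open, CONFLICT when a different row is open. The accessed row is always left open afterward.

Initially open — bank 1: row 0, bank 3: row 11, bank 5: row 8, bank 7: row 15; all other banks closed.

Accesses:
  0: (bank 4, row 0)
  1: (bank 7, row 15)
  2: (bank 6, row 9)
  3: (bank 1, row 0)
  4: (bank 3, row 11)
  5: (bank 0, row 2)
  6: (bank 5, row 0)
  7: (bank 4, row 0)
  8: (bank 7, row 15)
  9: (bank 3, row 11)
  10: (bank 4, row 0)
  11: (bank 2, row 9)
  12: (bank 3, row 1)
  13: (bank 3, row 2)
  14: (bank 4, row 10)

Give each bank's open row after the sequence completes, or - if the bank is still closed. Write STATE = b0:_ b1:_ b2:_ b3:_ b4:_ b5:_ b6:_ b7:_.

STATE = b0:2 b1:0 b2:9 b3:2 b4:10 b5:0 b6:9 b7:15

step 0: bank4 None->0 [EMPTY]
step 1: bank7 15->15 [HIT]
step 2: bank6 None->9 [EMPTY]
step 3: bank1 0->0 [HIT]
step 4: bank3 11->11 [HIT]
step 5: bank0 None->2 [EMPTY]
step 6: bank5 8->0 [CONFLICT]
step 7: bank4 0->0 [HIT]
step 8: bank7 15->15 [HIT]
step 9: bank3 11->11 [HIT]
step 10: bank4 0->0 [HIT]
step 11: bank2 None->9 [EMPTY]
step 12: bank3 11->1 [CONFLICT]
step 13: bank3 1->2 [CONFLICT]
step 14: bank4 0->10 [CONFLICT]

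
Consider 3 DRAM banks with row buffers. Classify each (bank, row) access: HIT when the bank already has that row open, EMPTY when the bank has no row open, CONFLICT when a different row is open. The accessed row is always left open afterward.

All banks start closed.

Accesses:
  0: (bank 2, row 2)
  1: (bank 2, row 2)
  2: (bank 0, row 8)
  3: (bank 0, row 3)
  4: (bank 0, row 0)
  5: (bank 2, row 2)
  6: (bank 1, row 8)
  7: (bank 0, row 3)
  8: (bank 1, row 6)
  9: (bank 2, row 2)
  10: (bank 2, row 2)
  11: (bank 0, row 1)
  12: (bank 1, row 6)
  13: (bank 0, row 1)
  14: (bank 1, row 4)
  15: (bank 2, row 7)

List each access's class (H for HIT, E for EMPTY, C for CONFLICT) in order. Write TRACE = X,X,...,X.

0: bank 2 row 2 — prev None → EMPTY
1: bank 2 row 2 — prev 2 → HIT
2: bank 0 row 8 — prev None → EMPTY
3: bank 0 row 3 — prev 8 → CONFLICT
4: bank 0 row 0 — prev 3 → CONFLICT
5: bank 2 row 2 — prev 2 → HIT
6: bank 1 row 8 — prev None → EMPTY
7: bank 0 row 3 — prev 0 → CONFLICT
8: bank 1 row 6 — prev 8 → CONFLICT
9: bank 2 row 2 — prev 2 → HIT
10: bank 2 row 2 — prev 2 → HIT
11: bank 0 row 1 — prev 3 → CONFLICT
12: bank 1 row 6 — prev 6 → HIT
13: bank 0 row 1 — prev 1 → HIT
14: bank 1 row 4 — prev 6 → CONFLICT
15: bank 2 row 7 — prev 2 → CONFLICT

TRACE = E,H,E,C,C,H,E,C,C,H,H,C,H,H,C,C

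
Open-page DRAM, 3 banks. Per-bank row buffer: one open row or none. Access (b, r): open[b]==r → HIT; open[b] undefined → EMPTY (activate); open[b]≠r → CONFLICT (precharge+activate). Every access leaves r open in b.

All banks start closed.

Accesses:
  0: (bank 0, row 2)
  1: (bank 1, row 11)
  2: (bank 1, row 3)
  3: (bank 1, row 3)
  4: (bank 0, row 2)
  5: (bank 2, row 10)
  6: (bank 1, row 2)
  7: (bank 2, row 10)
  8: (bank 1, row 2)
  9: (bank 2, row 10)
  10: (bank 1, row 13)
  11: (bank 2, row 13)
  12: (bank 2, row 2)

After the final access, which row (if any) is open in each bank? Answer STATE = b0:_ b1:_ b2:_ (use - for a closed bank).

STATE = b0:2 b1:13 b2:2

#0 (0,2) E
#1 (1,11) E
#2 (1,3) C  (was 11)
#3 (1,3) H  (was 3)
#4 (0,2) H  (was 2)
#5 (2,10) E
#6 (1,2) C  (was 3)
#7 (2,10) H  (was 10)
#8 (1,2) H  (was 2)
#9 (2,10) H  (was 10)
#10 (1,13) C  (was 2)
#11 (2,13) C  (was 10)
#12 (2,2) C  (was 13)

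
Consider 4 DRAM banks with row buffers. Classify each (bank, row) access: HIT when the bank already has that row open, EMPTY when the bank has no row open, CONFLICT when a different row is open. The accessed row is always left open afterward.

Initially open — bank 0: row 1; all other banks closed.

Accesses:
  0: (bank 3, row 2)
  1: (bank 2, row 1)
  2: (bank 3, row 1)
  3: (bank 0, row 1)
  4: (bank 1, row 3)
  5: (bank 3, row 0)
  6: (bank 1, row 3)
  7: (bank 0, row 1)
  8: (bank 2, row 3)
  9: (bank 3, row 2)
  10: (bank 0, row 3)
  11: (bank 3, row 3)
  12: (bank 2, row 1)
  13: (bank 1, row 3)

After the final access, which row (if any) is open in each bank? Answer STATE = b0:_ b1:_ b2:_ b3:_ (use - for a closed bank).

  [0] b3 r2: no row ⇒ E
  [1] b2 r1: no row ⇒ E
  [2] b3 r1: had r2 ⇒ C
  [3] b0 r1: had r1 ⇒ H
  [4] b1 r3: no row ⇒ E
  [5] b3 r0: had r1 ⇒ C
  [6] b1 r3: had r3 ⇒ H
  [7] b0 r1: had r1 ⇒ H
  [8] b2 r3: had r1 ⇒ C
  [9] b3 r2: had r0 ⇒ C
  [10] b0 r3: had r1 ⇒ C
  [11] b3 r3: had r2 ⇒ C
  [12] b2 r1: had r3 ⇒ C
  [13] b1 r3: had r3 ⇒ H

STATE = b0:3 b1:3 b2:1 b3:3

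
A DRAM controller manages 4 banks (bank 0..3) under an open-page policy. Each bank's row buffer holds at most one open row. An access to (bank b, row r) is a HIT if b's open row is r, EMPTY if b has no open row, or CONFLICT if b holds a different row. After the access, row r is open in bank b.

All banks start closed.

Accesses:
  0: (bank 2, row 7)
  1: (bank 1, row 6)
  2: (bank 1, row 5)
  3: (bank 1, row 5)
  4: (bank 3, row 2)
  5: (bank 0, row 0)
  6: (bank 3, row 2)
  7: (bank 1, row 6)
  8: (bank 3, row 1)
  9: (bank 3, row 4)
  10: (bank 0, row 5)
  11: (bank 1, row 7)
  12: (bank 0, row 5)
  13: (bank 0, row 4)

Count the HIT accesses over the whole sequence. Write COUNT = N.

COUNT = 3

#0 (2,7) E
#1 (1,6) E
#2 (1,5) C  (was 6)
#3 (1,5) H  (was 5)
#4 (3,2) E
#5 (0,0) E
#6 (3,2) H  (was 2)
#7 (1,6) C  (was 5)
#8 (3,1) C  (was 2)
#9 (3,4) C  (was 1)
#10 (0,5) C  (was 0)
#11 (1,7) C  (was 6)
#12 (0,5) H  (was 5)
#13 (0,4) C  (was 5)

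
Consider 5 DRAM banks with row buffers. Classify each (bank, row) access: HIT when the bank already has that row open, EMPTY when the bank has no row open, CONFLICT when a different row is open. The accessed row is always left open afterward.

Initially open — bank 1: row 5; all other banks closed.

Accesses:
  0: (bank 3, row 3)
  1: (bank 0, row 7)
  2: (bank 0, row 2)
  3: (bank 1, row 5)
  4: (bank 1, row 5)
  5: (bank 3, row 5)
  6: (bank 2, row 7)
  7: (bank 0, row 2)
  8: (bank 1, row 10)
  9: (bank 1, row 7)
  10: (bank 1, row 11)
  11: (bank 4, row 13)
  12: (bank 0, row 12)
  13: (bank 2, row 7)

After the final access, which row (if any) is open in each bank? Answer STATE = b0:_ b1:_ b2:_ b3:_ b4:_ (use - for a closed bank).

STATE = b0:12 b1:11 b2:7 b3:5 b4:13

0: bank 3 row 3 — prev None → EMPTY
1: bank 0 row 7 — prev None → EMPTY
2: bank 0 row 2 — prev 7 → CONFLICT
3: bank 1 row 5 — prev 5 → HIT
4: bank 1 row 5 — prev 5 → HIT
5: bank 3 row 5 — prev 3 → CONFLICT
6: bank 2 row 7 — prev None → EMPTY
7: bank 0 row 2 — prev 2 → HIT
8: bank 1 row 10 — prev 5 → CONFLICT
9: bank 1 row 7 — prev 10 → CONFLICT
10: bank 1 row 11 — prev 7 → CONFLICT
11: bank 4 row 13 — prev None → EMPTY
12: bank 0 row 12 — prev 2 → CONFLICT
13: bank 2 row 7 — prev 7 → HIT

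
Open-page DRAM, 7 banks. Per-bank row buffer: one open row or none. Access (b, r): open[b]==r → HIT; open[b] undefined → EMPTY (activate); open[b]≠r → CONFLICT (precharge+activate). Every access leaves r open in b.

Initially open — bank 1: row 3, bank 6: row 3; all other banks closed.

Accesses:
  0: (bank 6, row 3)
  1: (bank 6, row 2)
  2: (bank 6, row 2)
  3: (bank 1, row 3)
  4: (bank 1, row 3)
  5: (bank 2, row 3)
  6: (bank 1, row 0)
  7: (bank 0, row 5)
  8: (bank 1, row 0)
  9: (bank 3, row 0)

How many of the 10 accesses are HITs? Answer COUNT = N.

step 0: bank6 3->3 [HIT]
step 1: bank6 3->2 [CONFLICT]
step 2: bank6 2->2 [HIT]
step 3: bank1 3->3 [HIT]
step 4: bank1 3->3 [HIT]
step 5: bank2 None->3 [EMPTY]
step 6: bank1 3->0 [CONFLICT]
step 7: bank0 None->5 [EMPTY]
step 8: bank1 0->0 [HIT]
step 9: bank3 None->0 [EMPTY]

COUNT = 5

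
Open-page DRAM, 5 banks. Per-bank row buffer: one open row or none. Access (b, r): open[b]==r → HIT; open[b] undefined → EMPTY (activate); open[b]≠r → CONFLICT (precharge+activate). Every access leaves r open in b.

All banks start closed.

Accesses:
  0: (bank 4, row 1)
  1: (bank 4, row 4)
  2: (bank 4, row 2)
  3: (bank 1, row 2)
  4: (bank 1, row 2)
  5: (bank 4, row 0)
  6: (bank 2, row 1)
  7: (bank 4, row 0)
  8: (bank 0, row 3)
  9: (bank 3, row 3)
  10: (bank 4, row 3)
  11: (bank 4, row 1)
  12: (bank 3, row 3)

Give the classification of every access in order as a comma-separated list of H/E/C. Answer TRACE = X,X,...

TRACE = E,C,C,E,H,C,E,H,E,E,C,C,H

0: bank 4 row 1 — prev None → EMPTY
1: bank 4 row 4 — prev 1 → CONFLICT
2: bank 4 row 2 — prev 4 → CONFLICT
3: bank 1 row 2 — prev None → EMPTY
4: bank 1 row 2 — prev 2 → HIT
5: bank 4 row 0 — prev 2 → CONFLICT
6: bank 2 row 1 — prev None → EMPTY
7: bank 4 row 0 — prev 0 → HIT
8: bank 0 row 3 — prev None → EMPTY
9: bank 3 row 3 — prev None → EMPTY
10: bank 4 row 3 — prev 0 → CONFLICT
11: bank 4 row 1 — prev 3 → CONFLICT
12: bank 3 row 3 — prev 3 → HIT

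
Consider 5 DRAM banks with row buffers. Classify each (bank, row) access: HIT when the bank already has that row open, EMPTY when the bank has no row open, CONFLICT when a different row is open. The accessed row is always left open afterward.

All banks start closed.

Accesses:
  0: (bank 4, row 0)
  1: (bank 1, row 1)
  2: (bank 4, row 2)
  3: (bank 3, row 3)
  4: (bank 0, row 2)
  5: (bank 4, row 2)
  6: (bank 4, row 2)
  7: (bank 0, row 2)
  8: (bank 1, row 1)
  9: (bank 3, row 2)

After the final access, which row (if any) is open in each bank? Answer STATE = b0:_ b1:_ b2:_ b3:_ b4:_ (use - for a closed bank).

STATE = b0:2 b1:1 b2:- b3:2 b4:2

0: bank 4 row 0 — prev None → EMPTY
1: bank 1 row 1 — prev None → EMPTY
2: bank 4 row 2 — prev 0 → CONFLICT
3: bank 3 row 3 — prev None → EMPTY
4: bank 0 row 2 — prev None → EMPTY
5: bank 4 row 2 — prev 2 → HIT
6: bank 4 row 2 — prev 2 → HIT
7: bank 0 row 2 — prev 2 → HIT
8: bank 1 row 1 — prev 1 → HIT
9: bank 3 row 2 — prev 3 → CONFLICT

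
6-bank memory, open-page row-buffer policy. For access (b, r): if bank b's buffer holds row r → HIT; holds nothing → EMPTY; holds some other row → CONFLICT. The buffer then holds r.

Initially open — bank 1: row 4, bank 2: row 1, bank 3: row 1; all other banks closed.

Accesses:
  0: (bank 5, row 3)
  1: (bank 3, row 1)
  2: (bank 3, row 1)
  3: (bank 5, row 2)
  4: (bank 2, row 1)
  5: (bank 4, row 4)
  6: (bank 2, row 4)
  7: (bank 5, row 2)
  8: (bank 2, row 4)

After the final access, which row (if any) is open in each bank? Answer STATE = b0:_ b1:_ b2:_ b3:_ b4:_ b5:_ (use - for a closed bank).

step 0: bank5 None->3 [EMPTY]
step 1: bank3 1->1 [HIT]
step 2: bank3 1->1 [HIT]
step 3: bank5 3->2 [CONFLICT]
step 4: bank2 1->1 [HIT]
step 5: bank4 None->4 [EMPTY]
step 6: bank2 1->4 [CONFLICT]
step 7: bank5 2->2 [HIT]
step 8: bank2 4->4 [HIT]

STATE = b0:- b1:4 b2:4 b3:1 b4:4 b5:2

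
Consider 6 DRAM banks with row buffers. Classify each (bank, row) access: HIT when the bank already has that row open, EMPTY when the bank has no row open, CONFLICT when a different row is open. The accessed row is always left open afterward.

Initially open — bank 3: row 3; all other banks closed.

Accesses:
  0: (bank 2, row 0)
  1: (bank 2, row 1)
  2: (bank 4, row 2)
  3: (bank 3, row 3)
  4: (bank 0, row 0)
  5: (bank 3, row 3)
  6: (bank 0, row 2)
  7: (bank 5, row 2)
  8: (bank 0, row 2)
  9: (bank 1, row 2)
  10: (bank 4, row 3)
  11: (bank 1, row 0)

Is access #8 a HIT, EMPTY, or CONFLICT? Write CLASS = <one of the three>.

0: bank 2 row 0 — prev None → EMPTY
1: bank 2 row 1 — prev 0 → CONFLICT
2: bank 4 row 2 — prev None → EMPTY
3: bank 3 row 3 — prev 3 → HIT
4: bank 0 row 0 — prev None → EMPTY
5: bank 3 row 3 — prev 3 → HIT
6: bank 0 row 2 — prev 0 → CONFLICT
7: bank 5 row 2 — prev None → EMPTY
8: bank 0 row 2 — prev 2 → HIT
9: bank 1 row 2 — prev None → EMPTY
10: bank 4 row 3 — prev 2 → CONFLICT
11: bank 1 row 0 — prev 2 → CONFLICT

CLASS = HIT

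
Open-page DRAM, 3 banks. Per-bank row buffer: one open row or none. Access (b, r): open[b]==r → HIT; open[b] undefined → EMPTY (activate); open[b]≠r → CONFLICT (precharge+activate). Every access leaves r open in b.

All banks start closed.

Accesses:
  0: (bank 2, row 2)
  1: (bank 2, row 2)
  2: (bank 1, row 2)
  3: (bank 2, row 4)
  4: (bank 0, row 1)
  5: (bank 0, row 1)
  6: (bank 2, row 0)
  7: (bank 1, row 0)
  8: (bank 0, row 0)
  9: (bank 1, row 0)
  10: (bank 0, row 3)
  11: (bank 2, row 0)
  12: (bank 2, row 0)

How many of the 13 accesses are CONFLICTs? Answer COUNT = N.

COUNT = 5

step 0: bank2 None->2 [EMPTY]
step 1: bank2 2->2 [HIT]
step 2: bank1 None->2 [EMPTY]
step 3: bank2 2->4 [CONFLICT]
step 4: bank0 None->1 [EMPTY]
step 5: bank0 1->1 [HIT]
step 6: bank2 4->0 [CONFLICT]
step 7: bank1 2->0 [CONFLICT]
step 8: bank0 1->0 [CONFLICT]
step 9: bank1 0->0 [HIT]
step 10: bank0 0->3 [CONFLICT]
step 11: bank2 0->0 [HIT]
step 12: bank2 0->0 [HIT]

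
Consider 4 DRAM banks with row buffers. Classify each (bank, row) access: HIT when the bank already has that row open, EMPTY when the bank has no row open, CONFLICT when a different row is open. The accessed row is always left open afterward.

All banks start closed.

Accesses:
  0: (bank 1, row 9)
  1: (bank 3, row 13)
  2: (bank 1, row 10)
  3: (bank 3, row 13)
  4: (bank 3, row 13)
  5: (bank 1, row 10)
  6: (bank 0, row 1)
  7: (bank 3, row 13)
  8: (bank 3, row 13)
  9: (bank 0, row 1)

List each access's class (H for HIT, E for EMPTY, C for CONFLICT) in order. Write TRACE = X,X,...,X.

TRACE = E,E,C,H,H,H,E,H,H,H

  [0] b1 r9: no row ⇒ E
  [1] b3 r13: no row ⇒ E
  [2] b1 r10: had r9 ⇒ C
  [3] b3 r13: had r13 ⇒ H
  [4] b3 r13: had r13 ⇒ H
  [5] b1 r10: had r10 ⇒ H
  [6] b0 r1: no row ⇒ E
  [7] b3 r13: had r13 ⇒ H
  [8] b3 r13: had r13 ⇒ H
  [9] b0 r1: had r1 ⇒ H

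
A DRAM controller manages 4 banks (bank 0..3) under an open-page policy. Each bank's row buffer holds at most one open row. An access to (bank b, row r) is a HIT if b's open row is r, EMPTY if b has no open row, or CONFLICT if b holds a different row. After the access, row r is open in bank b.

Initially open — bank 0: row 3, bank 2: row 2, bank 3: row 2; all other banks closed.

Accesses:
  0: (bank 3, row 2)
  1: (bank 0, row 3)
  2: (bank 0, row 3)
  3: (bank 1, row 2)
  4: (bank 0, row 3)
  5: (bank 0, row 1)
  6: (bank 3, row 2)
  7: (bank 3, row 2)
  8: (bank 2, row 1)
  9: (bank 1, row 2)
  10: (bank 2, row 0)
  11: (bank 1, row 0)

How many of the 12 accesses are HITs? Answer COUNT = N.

step 0: bank3 2->2 [HIT]
step 1: bank0 3->3 [HIT]
step 2: bank0 3->3 [HIT]
step 3: bank1 None->2 [EMPTY]
step 4: bank0 3->3 [HIT]
step 5: bank0 3->1 [CONFLICT]
step 6: bank3 2->2 [HIT]
step 7: bank3 2->2 [HIT]
step 8: bank2 2->1 [CONFLICT]
step 9: bank1 2->2 [HIT]
step 10: bank2 1->0 [CONFLICT]
step 11: bank1 2->0 [CONFLICT]

COUNT = 7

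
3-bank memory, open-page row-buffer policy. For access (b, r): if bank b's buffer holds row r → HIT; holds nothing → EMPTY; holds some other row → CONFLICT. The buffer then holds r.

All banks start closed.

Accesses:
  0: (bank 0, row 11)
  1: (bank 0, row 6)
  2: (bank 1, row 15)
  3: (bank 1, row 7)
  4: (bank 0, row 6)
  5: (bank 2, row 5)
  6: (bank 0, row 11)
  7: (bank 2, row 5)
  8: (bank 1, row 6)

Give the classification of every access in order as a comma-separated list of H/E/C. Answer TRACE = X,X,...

#0 (0,11) E
#1 (0,6) C  (was 11)
#2 (1,15) E
#3 (1,7) C  (was 15)
#4 (0,6) H  (was 6)
#5 (2,5) E
#6 (0,11) C  (was 6)
#7 (2,5) H  (was 5)
#8 (1,6) C  (was 7)

TRACE = E,C,E,C,H,E,C,H,C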